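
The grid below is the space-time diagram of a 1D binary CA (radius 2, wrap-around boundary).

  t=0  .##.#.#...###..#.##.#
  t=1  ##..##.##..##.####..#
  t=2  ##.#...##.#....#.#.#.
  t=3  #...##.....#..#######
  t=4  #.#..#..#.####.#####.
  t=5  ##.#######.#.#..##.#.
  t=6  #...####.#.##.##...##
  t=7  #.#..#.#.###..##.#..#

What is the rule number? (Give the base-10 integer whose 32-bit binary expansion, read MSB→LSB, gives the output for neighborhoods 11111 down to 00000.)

2960056117

  nb #####: next=#  (t=3,i=16, bit31=1)
  nb ####.: next=.  (t=1,i=16, bit30=0)
  nb ###.#: next=#  (t=4,i=13, bit29=1)
  nb ###..: next=#  (t=0,i=12, bit28=1)
  nb ##.##: next=.  (t=1,i=6, bit27=0)
  nb ##.#.: next=.  (t=0,i=3, bit26=0)
  nb ##..#: next=.  (t=0,i=13, bit25=0)
  nb ##...: next=.  (t=3,i=1, bit24=0)
  nb #.###: next=.  (t=1,i=14, bit23=0)
  nb #.##.: next=#  (t=0,i=1, bit22=1)
  nb #.#.#: next=#  (t=0,i=4, bit21=1)
  nb #.#..: next=.  (t=0,i=6, bit20=0)
  nb #..##: next=#  (t=1,i=3, bit19=1)
  nb #..#.: next=#  (t=0,i=14, bit18=1)
  nb #...#: next=#  (t=0,i=8, bit17=1)
  nb #....: next=.  (t=2,i=12, bit16=0)
  nb .####: next=#  (t=1,i=15, bit15=1)
  nb .###.: next=#  (t=0,i=11, bit14=1)
  nb .##.#: next=.  (t=0,i=2, bit13=0)
  nb .##..: next=#  (t=1,i=8, bit12=1)
  nb .#.##: next=#  (t=0,i=0, bit11=1)
  nb .#.#.: next=#  (t=0,i=5, bit10=1)
  nb .#..#: next=#  (t=3,i=12, bit9=1)
  nb .#...: next=#  (t=0,i=7, bit8=1)
  nb ..###: next=.  (t=0,i=10, bit7=0)
  nb ..##.: next=.  (t=1,i=4, bit6=0)
  nb ..#.#: next=#  (t=0,i=15, bit5=1)
  nb ..#..: next=#  (t=3,i=11, bit4=1)
  nb ...##: next=.  (t=0,i=9, bit3=0)
  nb ...#.: next=#  (t=2,i=14, bit2=1)
  nb ....#: next=.  (t=2,i=13, bit1=0)
  nb .....: next=#  (t=3,i=8, bit0=1)
  bits 10110000011011101101111100110101 = 2960056117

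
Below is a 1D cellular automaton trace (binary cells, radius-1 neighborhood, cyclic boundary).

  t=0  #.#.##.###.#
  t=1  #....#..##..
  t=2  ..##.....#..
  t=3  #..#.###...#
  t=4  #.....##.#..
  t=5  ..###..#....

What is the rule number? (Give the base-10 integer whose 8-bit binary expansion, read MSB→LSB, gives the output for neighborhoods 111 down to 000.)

  nb ###: next=#  (t=0,i=8, bit7=1)
  nb ##.: next=#  (t=0,i=0, bit6=1)
  nb #.#: next=.  (t=0,i=1, bit5=0)
  nb #..: next=.  (t=1,i=1, bit4=0)
  nb .##: next=.  (t=0,i=4, bit3=0)
  nb .#.: next=.  (t=0,i=2, bit2=0)
  nb ..#: next=.  (t=1,i=4, bit1=0)
  nb ...: next=#  (t=1,i=2, bit0=1)
  bits 11000001 = 193

193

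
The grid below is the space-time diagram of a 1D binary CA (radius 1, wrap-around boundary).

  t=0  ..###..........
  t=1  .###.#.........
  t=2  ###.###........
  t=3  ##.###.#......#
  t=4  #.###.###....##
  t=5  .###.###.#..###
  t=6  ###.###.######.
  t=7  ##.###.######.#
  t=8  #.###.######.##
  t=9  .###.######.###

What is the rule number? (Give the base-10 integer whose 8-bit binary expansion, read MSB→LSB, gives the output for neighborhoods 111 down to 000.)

190

  ###|#  b7=1 t=0,i=3
  ##.|.  b6=0 t=0,i=4
  #.#|#  b5=1 t=1,i=4
  #..|#  b4=1 t=0,i=5
  .##|#  b3=1 t=0,i=2
  .#.|#  b2=1 t=1,i=5
  ..#|#  b1=1 t=0,i=1
  ...|.  b0=0 t=0,i=0
  bits 10111110 = 190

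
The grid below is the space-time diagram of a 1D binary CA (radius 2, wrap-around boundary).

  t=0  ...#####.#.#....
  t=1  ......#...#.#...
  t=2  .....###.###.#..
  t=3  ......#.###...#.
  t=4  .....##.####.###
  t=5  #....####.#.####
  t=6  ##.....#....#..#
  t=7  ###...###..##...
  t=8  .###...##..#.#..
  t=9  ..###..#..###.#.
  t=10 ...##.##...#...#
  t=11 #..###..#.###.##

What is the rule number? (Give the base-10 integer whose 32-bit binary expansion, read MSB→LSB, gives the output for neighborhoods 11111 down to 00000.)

1501848948

  [31] ##### => .  t=0,i=5
  [30] ####. => #  t=0,i=6
  [29] ###.# => .  t=0,i=7
  [28] ###.. => #  t=3,i=10
  [27] ##.## => #  t=2,i=8
  [26] ##.#. => .  t=0,i=8
  [25] ##..# => .  t=7,i=9
  [24] ##... => #  t=3,i=11
  [23] #.### => #  t=2,i=9
  [22] #.##. => .  t=10,i=6
  [21] #.#.# => .  t=0,i=9
  [20] #.#.. => .  t=0,i=11
  [19] #..## => .  t=6,i=14
  [18] #..#. => #  t=8,i=10
  [17] #...# => .  t=1,i=8
  [16] #.... => .  t=0,i=13
  [15] .#### => .  t=0,i=4
  [14] .###. => #  t=2,i=6
  [13] .##.# => #  t=4,i=6
  [12] .##.. => .  t=7,i=12
  [11] .#.## => .  t=3,i=7
  [10] .#.#. => #  t=0,i=10
  [9] .#..# => .  t=6,i=13
  [8] .#... => #  t=0,i=12
  [7] ..### => .  t=0,i=3
  [6] ..##. => #  t=4,i=5
  [5] ..#.# => #  t=1,i=10
  [4] ..#.. => #  t=1,i=6
  [3] ...## => .  t=0,i=2
  [2] ...#. => #  t=1,i=5
  [1] ....# => .  t=0,i=1
  [0] ..... => .  t=0,i=0
  bits 01011001100001000110010101110100 = 1501848948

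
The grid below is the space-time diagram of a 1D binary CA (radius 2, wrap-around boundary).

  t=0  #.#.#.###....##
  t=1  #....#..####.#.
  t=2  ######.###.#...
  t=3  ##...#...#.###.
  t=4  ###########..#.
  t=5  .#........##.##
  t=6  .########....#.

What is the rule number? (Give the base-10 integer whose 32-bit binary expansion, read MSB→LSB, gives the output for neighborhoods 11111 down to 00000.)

861641143

  [31] ##### => .  t=2,i=2
  [30] ####. => .  t=1,i=10
  [29] ###.# => #  t=0,i=0
  [28] ###.. => #  t=0,i=8
  [27] ##.## => .  t=2,i=6
  [26] ##.#. => .  t=0,i=1
  [25] ##..# => #  t=4,i=11
  [24] ##... => #  t=0,i=9
  [23] #.### => .  t=0,i=6
  [22] #.##. => #  t=3,i=0
  [21] #.#.# => .  t=0,i=2
  [20] #.#.. => #  t=1,i=0
  [19] #..## => #  t=1,i=7
  [18] #..#. => .  t=4,i=12
  [17] #...# => #  t=2,i=13
  [16] #.... => #  t=0,i=10
  [15] .#### => #  t=1,i=9
  [14] .###. => .  t=0,i=7
  [13] .##.# => .  t=5,i=11
  [12] .##.. => #  t=3,i=1
  [11] .#.## => #  t=0,i=5
  [10] .#.#. => .  t=0,i=3
  [9] .#..# => .  t=1,i=6
  [8] .#... => #  t=1,i=1
  [7] ..### => #  t=0,i=13
  [6] ..##. => .  t=5,i=10
  [5] ..#.# => #  t=3,i=9
  [4] ..#.. => #  t=1,i=5
  [3] ...## => .  t=0,i=12
  [2] ...#. => #  t=1,i=4
  [1] ....# => #  t=0,i=11
  [0] ..... => #  t=5,i=4
  bits 00110011010110111001100110110111 = 861641143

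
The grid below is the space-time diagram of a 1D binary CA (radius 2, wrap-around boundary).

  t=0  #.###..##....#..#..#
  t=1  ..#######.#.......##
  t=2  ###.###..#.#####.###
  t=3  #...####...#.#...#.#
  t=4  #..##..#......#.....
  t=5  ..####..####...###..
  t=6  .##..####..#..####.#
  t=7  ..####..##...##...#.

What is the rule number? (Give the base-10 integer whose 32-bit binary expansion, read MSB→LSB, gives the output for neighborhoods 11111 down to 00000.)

2525581769

  ##### -> #   bit 31 = 1  t=1,i=4
  ####. -> .   bit 30 = 0  t=1,i=7
  ###.# -> .   bit 29 = 0  t=1,i=8
  ###.. -> #   bit 28 = 1  t=0,i=4
  ##.## -> .   bit 27 = 0  t=0,i=1
  ##.#. -> #   bit 26 = 1  t=1,i=9
  ##..# -> #   bit 25 = 1  t=0,i=5
  ##... -> .   bit 24 = 0  t=0,i=9
  #.### -> #   bit 23 = 1  t=0,i=2
  #.##. -> .   bit 22 = 0  t=3,i=19
  #.#.# -> .   bit 21 = 0  t=6,i=19
  #.#.. -> .   bit 20 = 0  t=1,i=10
  #..## -> #   bit 19 = 1  t=0,i=6
  #..#. -> .   bit 18 = 0  t=0,i=15
  #...# -> .   bit 17 = 0  t=3,i=2
  #.... -> #   bit 16 = 1  t=0,i=10
  .#### -> .   bit 15 = 0  t=1,i=3
  .###. -> #   bit 14 = 1  t=0,i=3
  .##.# -> .   bit 13 = 0  t=0,i=0
  .##.. -> #   bit 12 = 1  t=0,i=8
  .#.## -> .   bit 11 = 0  t=2,i=10
  .#.#. -> .   bit 10 = 0  t=3,i=12
  .#..# -> .   bit 9 = 0  t=0,i=14
  .#... -> #   bit 8 = 1  t=1,i=11
  ..### -> #   bit 7 = 1  t=1,i=2
  ..##. -> #   bit 6 = 1  t=0,i=7
  ..#.# -> .   bit 5 = 0  t=2,i=9
  ..#.. -> .   bit 4 = 0  t=0,i=13
  ...## -> #   bit 3 = 1  t=1,i=17
  ...#. -> .   bit 2 = 0  t=0,i=12
  ....# -> .   bit 1 = 0  t=0,i=11
  ..... -> #   bit 0 = 1  t=1,i=13
  bits 10010110100010010101000111001001 = 2525581769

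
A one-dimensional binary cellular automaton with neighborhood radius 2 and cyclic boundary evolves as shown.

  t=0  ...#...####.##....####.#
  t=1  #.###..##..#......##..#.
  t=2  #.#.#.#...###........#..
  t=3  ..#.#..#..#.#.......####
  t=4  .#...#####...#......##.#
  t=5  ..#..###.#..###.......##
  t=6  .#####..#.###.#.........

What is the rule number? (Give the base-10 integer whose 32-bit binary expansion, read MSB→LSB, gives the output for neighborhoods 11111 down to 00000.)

  #####|#  b31=1 t=4,i=7
  ####.|.  b30=0 t=0,i=9
  ###.#|.  b29=0 t=0,i=10
  ###..|#  b28=1 t=1,i=4
  ##.##|#  b27=1 t=0,i=11
  ##.#.|#  b26=1 t=0,i=22
  ##..#|.  b25=0 t=1,i=5
  ##...|.  b24=0 t=0,i=14
  #.###|#  b23=1 t=1,i=2
  #.##.|.  b22=0 t=0,i=12
  #.#.#|#  b21=1 t=1,i=0
  #.#..|.  b20=0 t=0,i=23
  #..##|#  b19=1 t=1,i=6
  #..#.|#  b18=1 t=1,i=10
  #...#|.  b17=0 t=0,i=1
  #....|.  b16=0 t=0,i=15
  .####|#  b15=1 t=0,i=8
  .###.|.  b14=0 t=1,i=3
  .##.#|.  b13=0 t=4,i=21
  .##..|.  b12=0 t=0,i=13
  .#.##|.  b11=0 t=1,i=1
  .#.#.|.  b10=0 t=1,i=23
  .#..#|#  b9=1 t=2,i=22
  .#...|#  b8=1 t=0,i=0
  ..###|#  b7=1 t=0,i=7
  ..##.|.  b6=0 t=1,i=7
  ..#.#|.  b5=0 t=1,i=22
  ..#..|#  b4=1 t=0,i=3
  ...##|.  b3=0 t=0,i=6
  ...#.|#  b2=1 t=0,i=2
  ....#|.  b1=0 t=0,i=16
  .....|.  b0=0 t=1,i=14
  bits 10011100101011001000001110010100 = 2628551572

2628551572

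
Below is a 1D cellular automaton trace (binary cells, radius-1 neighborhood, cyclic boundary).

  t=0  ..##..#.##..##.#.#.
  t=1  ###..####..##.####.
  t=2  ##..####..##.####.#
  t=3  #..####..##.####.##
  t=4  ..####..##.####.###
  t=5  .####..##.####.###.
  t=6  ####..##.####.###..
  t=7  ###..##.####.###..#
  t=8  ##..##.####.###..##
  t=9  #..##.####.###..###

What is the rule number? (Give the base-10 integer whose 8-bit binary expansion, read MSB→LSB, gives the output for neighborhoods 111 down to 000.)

  [7] ### => #  t=1,i=1
  [6] ##. => .  t=0,i=3
  [5] #.# => #  t=0,i=7
  [4] #.. => .  t=0,i=4
  [3] .## => #  t=0,i=2
  [2] .#. => #  t=0,i=6
  [1] ..# => #  t=0,i=1
  [0] ... => #  t=0,i=0
  bits 10101111 = 175

175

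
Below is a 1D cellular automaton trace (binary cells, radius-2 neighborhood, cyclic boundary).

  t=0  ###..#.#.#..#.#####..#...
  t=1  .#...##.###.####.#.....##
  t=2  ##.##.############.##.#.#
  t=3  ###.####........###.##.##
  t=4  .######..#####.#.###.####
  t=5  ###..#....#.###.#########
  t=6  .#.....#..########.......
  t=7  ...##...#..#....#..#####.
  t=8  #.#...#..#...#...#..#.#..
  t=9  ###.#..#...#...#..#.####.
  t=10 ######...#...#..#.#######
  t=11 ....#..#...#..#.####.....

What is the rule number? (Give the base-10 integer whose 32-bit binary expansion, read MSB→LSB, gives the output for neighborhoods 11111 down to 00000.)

1821634089

  ##### -> .   bit 31 = 0  t=0,i=16
  ####. -> #   bit 30 = 1  t=0,i=17
  ###.# -> #   bit 29 = 1  t=1,i=10
  ###.. -> .   bit 28 = 0  t=0,i=2
  ##.## -> #   bit 27 = 1  t=1,i=7
  ##.#. -> #   bit 26 = 1  t=1,i=0
  ##..# -> .   bit 25 = 0  t=0,i=3
  ##... -> .   bit 24 = 0  t=3,i=8
  #.### -> #   bit 23 = 1  t=0,i=14
  #.##. -> .   bit 22 = 0  t=2,i=3
  #.#.# -> .   bit 21 = 0  t=0,i=7
  #.#.. -> #   bit 20 = 1  t=0,i=9
  #..## -> .   bit 19 = 0  t=4,i=8
  #..#. -> .   bit 18 = 0  t=0,i=4
  #...# -> #   bit 17 = 1  t=0,i=23
  #.... -> #   bit 16 = 1  t=1,i=19
  .#### -> #   bit 15 = 1  t=0,i=15
  .###. -> #   bit 14 = 1  t=0,i=1
  .##.# -> #   bit 13 = 1  t=1,i=6
  .##.. -> .   bit 12 = 0  t=7,i=4
  .#.## -> #   bit 11 = 1  t=0,i=13
  .#.#. -> #   bit 10 = 1  t=0,i=6
  .#..# -> #   bit 9 = 1  t=0,i=10
  .#... -> .   bit 8 = 0  t=0,i=22
  ..### -> .   bit 7 = 0  t=0,i=0
  ..##. -> .   bit 6 = 0  t=1,i=5
  ..#.# -> #   bit 5 = 1  t=0,i=5
  ..#.. -> .   bit 4 = 0  t=0,i=21
  ...## -> #   bit 3 = 1  t=0,i=24
  ...#. -> .   bit 2 = 0  t=5,i=9
  ....# -> .   bit 1 = 0  t=1,i=21
  ..... -> #   bit 0 = 1  t=1,i=20
  bits 01101100100100111110111000101001 = 1821634089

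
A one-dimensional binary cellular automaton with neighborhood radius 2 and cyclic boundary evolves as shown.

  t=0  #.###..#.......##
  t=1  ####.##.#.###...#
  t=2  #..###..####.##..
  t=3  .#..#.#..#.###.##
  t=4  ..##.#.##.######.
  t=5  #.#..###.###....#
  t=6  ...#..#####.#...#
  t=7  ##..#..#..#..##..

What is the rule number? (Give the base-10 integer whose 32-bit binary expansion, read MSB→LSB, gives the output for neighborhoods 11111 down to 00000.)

  ##### -> .   bit 31 = 0  t=1,i=1
  ####. -> .   bit 30 = 0  t=1,i=2
  ###.# -> #   bit 29 = 1  t=0,i=0
  ###.. -> .   bit 28 = 0  t=0,i=4
  ##.## -> #   bit 27 = 1  t=0,i=1
  ##.#. -> .   bit 26 = 0  t=1,i=7
  ##..# -> #   bit 25 = 1  t=0,i=5
  ##... -> #   bit 24 = 1  t=1,i=13
  #.### -> #   bit 23 = 1  t=0,i=2
  #.##. -> #   bit 22 = 1  t=1,i=5
  #.#.# -> #   bit 21 = 1  t=1,i=8
  #.#.. -> .   bit 20 = 0  t=3,i=1
  #..## -> .   bit 19 = 0  t=2,i=2
  #..#. -> #   bit 18 = 1  t=0,i=6
  #...# -> #   bit 17 = 1  t=1,i=14
  #.... -> .   bit 16 = 0  t=0,i=9
  .#### -> #   bit 15 = 1  t=1,i=0
  .###. -> #   bit 14 = 1  t=0,i=3
  .##.# -> .   bit 13 = 0  t=1,i=6
  .##.. -> .   bit 12 = 0  t=2,i=14
  .#.## -> #   bit 11 = 1  t=1,i=9
  .#.#. -> #   bit 10 = 1  t=3,i=5
  .#..# -> #   bit 9 = 1  t=2,i=1
  .#... -> #   bit 8 = 1  t=0,i=8
  ..### -> .   bit 7 = 0  t=0,i=15
  ..##. -> #   bit 6 = 1  t=4,i=2
  ..#.# -> .   bit 5 = 0  t=3,i=4
  ..#.. -> .   bit 4 = 0  t=0,i=7
  ...## -> .   bit 3 = 0  t=0,i=14
  ...#. -> .   bit 2 = 0  t=6,i=2
  ....# -> .   bit 1 = 0  t=0,i=13
  ..... -> #   bit 0 = 1  t=0,i=10
  bits 00101011111001101100111101000001 = 736546625

736546625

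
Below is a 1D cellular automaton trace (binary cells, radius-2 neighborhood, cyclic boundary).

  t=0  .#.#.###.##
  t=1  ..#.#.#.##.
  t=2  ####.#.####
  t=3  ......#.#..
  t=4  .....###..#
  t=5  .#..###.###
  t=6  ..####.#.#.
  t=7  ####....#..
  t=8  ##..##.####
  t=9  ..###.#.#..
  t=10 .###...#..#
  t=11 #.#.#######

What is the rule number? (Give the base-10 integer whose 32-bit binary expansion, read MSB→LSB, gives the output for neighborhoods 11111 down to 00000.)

  ##### -> .   bit 31 = 0  t=2,i=0
  ####. -> .   bit 30 = 0  t=2,i=2
  ###.# -> .   bit 29 = 0  t=0,i=7
  ###.. -> .   bit 28 = 0  t=4,i=7
  ##.## -> #   bit 27 = 1  t=0,i=8
  ##.#. -> .   bit 26 = 0  t=0,i=0
  ##..# -> #   bit 25 = 1  t=4,i=8
  ##... -> #   bit 24 = 1  t=1,i=10
  #.### -> .   bit 23 = 0  t=0,i=5
  #.##. -> #   bit 22 = 1  t=0,i=9
  #.#.# -> .   bit 21 = 0  t=0,i=1
  #.#.. -> .   bit 20 = 0  t=3,i=8
  #..## -> #   bit 19 = 1  t=5,i=3
  #..#. -> #   bit 18 = 1  t=4,i=9
  #...# -> #   bit 17 = 1  t=1,i=0
  #.... -> #   bit 16 = 1  t=3,i=10
  .#### -> #   bit 15 = 1  t=2,i=8
  .###. -> #   bit 14 = 1  t=0,i=6
  .##.# -> .   bit 13 = 0  t=0,i=10
  .##.. -> #   bit 12 = 1  t=1,i=9
  .#.## -> #   bit 11 = 1  t=0,i=4
  .#.#. -> #   bit 10 = 1  t=0,i=2
  .#..# -> #   bit 9 = 1  t=5,i=2
  .#... -> .   bit 8 = 0  t=3,i=9
  ..### -> #   bit 7 = 1  t=4,i=5
  ..##. -> #   bit 6 = 1  t=8,i=4
  ..#.# -> #   bit 5 = 1  t=1,i=2
  ..#.. -> #   bit 4 = 1  t=4,i=10
  ...## -> #   bit 3 = 1  t=4,i=4
  ...#. -> #   bit 2 = 1  t=1,i=1
  ....# -> .   bit 1 = 0  t=3,i=4
  ..... -> .   bit 0 = 0  t=3,i=0
  bits 00001011010011111101111011111100 = 189783804

189783804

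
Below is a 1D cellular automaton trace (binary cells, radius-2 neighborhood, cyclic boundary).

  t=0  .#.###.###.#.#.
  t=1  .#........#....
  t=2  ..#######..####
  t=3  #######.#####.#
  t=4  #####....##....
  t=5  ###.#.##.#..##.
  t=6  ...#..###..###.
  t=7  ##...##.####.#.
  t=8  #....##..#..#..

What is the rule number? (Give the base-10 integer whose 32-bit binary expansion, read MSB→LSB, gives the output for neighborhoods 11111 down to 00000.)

  ##### -> #   bit 31 = 1  t=2,i=4
  ####. -> .   bit 30 = 0  t=2,i=7
  ###.# -> .   bit 29 = 0  t=0,i=5
  ###.. -> #   bit 28 = 1  t=2,i=8
  ##.## -> .   bit 27 = 0  t=0,i=6
  ##.#. -> #   bit 26 = 1  t=0,i=10
  ##..# -> #   bit 25 = 1  t=2,i=0
  ##... -> .   bit 24 = 0  t=4,i=5
  #.### -> .   bit 23 = 0  t=0,i=3
  #.##. -> #   bit 22 = 1  t=5,i=6
  #.#.# -> .   bit 21 = 0  t=0,i=11
  #.#.. -> .   bit 20 = 0  t=0,i=13
  #..## -> #   bit 19 = 1  t=2,i=1
  #..#. -> .   bit 18 = 0  t=0,i=0
  #...# -> .   bit 17 = 0  t=7,i=3
  #.... -> #   bit 16 = 1  t=1,i=3
  .#### -> #   bit 15 = 1  t=2,i=3
  .###. -> .   bit 14 = 0  t=0,i=4
  .##.# -> #   bit 13 = 1  t=5,i=7
  .##.. -> .   bit 12 = 0  t=4,i=10
  .#.## -> .   bit 11 = 0  t=0,i=2
  .#.#. -> .   bit 10 = 0  t=0,i=12
  .#..# -> .   bit 9 = 0  t=0,i=14
  .#... -> #   bit 8 = 1  t=1,i=2
  ..### -> #   bit 7 = 1  t=2,i=2
  ..##. -> #   bit 6 = 1  t=4,i=9
  ..#.# -> #   bit 5 = 1  t=0,i=1
  ..#.. -> .   bit 4 = 0  t=1,i=1
  ...## -> .   bit 3 = 0  t=4,i=8
  ...#. -> .   bit 2 = 0  t=1,i=0
  ....# -> #   bit 1 = 1  t=1,i=8
  ..... -> #   bit 0 = 1  t=1,i=4
  bits 10010110010010011010000111100011 = 2521407971

2521407971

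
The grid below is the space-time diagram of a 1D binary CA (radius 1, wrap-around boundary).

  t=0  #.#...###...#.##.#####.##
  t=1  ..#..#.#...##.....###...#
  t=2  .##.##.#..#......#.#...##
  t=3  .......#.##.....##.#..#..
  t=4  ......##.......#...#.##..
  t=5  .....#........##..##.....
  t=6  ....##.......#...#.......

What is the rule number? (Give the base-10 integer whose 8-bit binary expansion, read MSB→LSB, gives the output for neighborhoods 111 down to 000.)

  [7] ### => #  t=0,i=7
  [6] ##. => .  t=0,i=0
  [5] #.# => .  t=0,i=1
  [4] #.. => .  t=0,i=3
  [3] .## => .  t=0,i=6
  [2] .#. => #  t=0,i=2
  [1] ..# => #  t=0,i=5
  [0] ... => .  t=0,i=4
  bits 10000110 = 134

134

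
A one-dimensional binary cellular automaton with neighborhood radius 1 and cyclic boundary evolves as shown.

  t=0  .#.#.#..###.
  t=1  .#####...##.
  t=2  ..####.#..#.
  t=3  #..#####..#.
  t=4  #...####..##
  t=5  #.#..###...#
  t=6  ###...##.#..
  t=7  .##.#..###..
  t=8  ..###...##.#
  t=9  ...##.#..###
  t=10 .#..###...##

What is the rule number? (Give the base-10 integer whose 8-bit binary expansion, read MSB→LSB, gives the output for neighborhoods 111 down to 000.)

229

  nb ###: next=#  (t=0,i=9, bit7=1)
  nb ##.: next=#  (t=0,i=10, bit6=1)
  nb #.#: next=#  (t=0,i=2, bit5=1)
  nb #..: next=.  (t=0,i=6, bit4=0)
  nb .##: next=.  (t=0,i=8, bit3=0)
  nb .#.: next=#  (t=0,i=1, bit2=1)
  nb ..#: next=.  (t=0,i=0, bit1=0)
  nb ...: next=#  (t=1,i=7, bit0=1)
  bits 11100101 = 229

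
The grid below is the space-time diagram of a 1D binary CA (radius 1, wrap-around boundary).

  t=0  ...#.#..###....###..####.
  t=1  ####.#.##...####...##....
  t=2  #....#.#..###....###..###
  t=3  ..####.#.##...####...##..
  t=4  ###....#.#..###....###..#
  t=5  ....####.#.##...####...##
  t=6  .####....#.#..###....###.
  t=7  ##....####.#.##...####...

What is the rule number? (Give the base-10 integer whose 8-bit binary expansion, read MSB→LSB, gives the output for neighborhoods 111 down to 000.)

  ### -> .   bit 7 = 0  t=0,i=9
  ##. -> .   bit 6 = 0  t=0,i=10
  #.# -> .   bit 5 = 0  t=0,i=4
  #.. -> .   bit 4 = 0  t=0,i=6
  .## -> #   bit 3 = 1  t=0,i=8
  .#. -> #   bit 2 = 1  t=0,i=3
  ..# -> #   bit 1 = 1  t=0,i=2
  ... -> #   bit 0 = 1  t=0,i=0
  bits 00001111 = 15

15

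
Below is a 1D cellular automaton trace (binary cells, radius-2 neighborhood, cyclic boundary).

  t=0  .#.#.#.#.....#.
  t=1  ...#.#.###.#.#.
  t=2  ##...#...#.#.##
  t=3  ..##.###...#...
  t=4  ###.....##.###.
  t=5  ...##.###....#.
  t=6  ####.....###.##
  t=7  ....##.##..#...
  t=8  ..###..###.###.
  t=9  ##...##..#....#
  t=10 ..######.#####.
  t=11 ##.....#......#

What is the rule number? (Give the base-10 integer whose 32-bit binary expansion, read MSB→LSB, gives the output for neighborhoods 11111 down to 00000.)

  nb #####: next=.  (t=6,i=0, bit31=0)
  nb ####.: next=.  (t=2,i=0, bit30=0)
  nb ###.#: next=#  (t=1,i=9, bit29=1)
  nb ###..: next=.  (t=2,i=1, bit28=0)
  nb ##.##: next=.  (t=3,i=4, bit27=0)
  nb ##.#.: next=.  (t=1,i=10, bit26=0)
  nb ##..#: next=#  (t=7,i=9, bit25=1)
  nb ##...: next=#  (t=2,i=2, bit24=1)
  nb #.###: next=.  (t=1,i=7, bit23=0)
  nb #.##.: next=#  (t=7,i=7, bit22=1)
  nb #.#.#: next=#  (t=0,i=3, bit21=1)
  nb #.#..: next=#  (t=0,i=7, bit20=1)
  nb #..##: next=#  (t=8,i=6, bit19=1)
  nb #..#.: next=.  (t=0,i=0, bit18=0)
  nb #...#: next=#  (t=2,i=3, bit17=1)
  nb #....: next=#  (t=0,i=9, bit16=1)
  nb .####: next=.  (t=2,i=14, bit15=0)
  nb .###.: next=.  (t=1,i=8, bit14=0)
  nb .##.#: next=.  (t=3,i=3, bit13=0)
  nb .##..: next=#  (t=7,i=8, bit12=1)
  nb .#.##: next=.  (t=1,i=6, bit11=0)
  nb .#.#.: next=.  (t=0,i=2, bit10=0)
  nb .#..#: next=.  (t=0,i=14, bit9=0)
  nb .#...: next=#  (t=0,i=8, bit8=1)
  nb ..###: next=.  (t=6,i=9, bit7=0)
  nb ..##.: next=#  (t=3,i=2, bit6=1)
  nb ..#.#: next=.  (t=0,i=1, bit5=0)
  nb ..#..: next=#  (t=0,i=13, bit4=1)
  nb ...##: next=#  (t=3,i=1, bit3=1)
  nb ...#.: next=.  (t=0,i=12, bit2=0)
  nb ....#: next=#  (t=0,i=11, bit1=1)
  nb .....: next=.  (t=0,i=10, bit0=0)
  bits 00100011011110110001000101011010 = 595267930

595267930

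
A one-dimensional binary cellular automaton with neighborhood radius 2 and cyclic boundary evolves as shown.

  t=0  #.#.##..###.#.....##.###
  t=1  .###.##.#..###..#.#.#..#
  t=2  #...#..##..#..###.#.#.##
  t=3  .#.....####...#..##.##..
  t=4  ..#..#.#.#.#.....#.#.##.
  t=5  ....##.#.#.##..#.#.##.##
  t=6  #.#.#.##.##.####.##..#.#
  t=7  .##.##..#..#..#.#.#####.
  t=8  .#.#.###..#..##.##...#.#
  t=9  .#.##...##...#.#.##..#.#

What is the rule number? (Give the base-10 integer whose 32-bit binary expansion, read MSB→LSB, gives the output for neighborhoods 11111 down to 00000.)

  [31] ##### => .  t=7,i=20
  [30] ####. => #  t=0,i=23
  [29] ###.# => .  t=0,i=0
  [28] ###.. => .  t=1,i=13
  [27] ##.## => #  t=0,i=20
  [26] ##.#. => #  t=0,i=1
  [25] ##..# => #  t=0,i=6
  [24] ##... => #  t=2,i=1
  [23] #.### => .  t=0,i=21
  [22] #.##. => .  t=0,i=4
  [21] #.#.# => #  t=0,i=2
  [20] #.#.. => #  t=0,i=12
  [19] #..## => .  t=0,i=7
  [18] #..#. => #  t=1,i=15
  [17] #...# => .  t=2,i=2
  [16] #.... => .  t=0,i=14
  [15] .#### => .  t=0,i=22
  [14] .###. => .  t=0,i=9
  [13] .##.# => .  t=0,i=19
  [12] .##.. => #  t=0,i=5
  [11] .#.## => #  t=0,i=3
  [10] .#.#. => .  t=1,i=17
  [9] .#..# => .  t=1,i=9
  [8] .#... => #  t=0,i=13
  [7] ..### => #  t=0,i=8
  [6] ..##. => #  t=0,i=18
  [5] ..#.# => #  t=1,i=16
  [4] ..#.. => .  t=2,i=4
  [3] ...## => .  t=0,i=17
  [2] ...#. => .  t=2,i=3
  [1] ....# => #  t=0,i=16
  [0] ..... => .  t=0,i=15
  bits 01001111001101000001100111100010 = 1328814562

1328814562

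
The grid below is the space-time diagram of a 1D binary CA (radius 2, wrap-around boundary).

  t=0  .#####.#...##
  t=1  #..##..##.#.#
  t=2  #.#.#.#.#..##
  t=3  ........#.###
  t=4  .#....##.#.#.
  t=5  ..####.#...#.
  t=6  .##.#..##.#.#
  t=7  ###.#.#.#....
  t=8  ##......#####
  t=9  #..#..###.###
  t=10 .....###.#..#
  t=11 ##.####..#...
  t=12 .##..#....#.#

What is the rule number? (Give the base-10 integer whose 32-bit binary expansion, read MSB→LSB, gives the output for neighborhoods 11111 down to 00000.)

3361307022

  [31] ##### => #  t=0,i=3
  [30] ####. => #  t=0,i=4
  [29] ###.# => .  t=0,i=5
  [28] ###.. => .  t=3,i=12
  [27] ##.## => #  t=0,i=0
  [26] ##.#. => .  t=0,i=6
  [25] ##..# => .  t=1,i=1
  [24] ##... => .  t=3,i=0
  [23] #.### => .  t=0,i=1
  [22] #.##. => #  t=1,i=12
  [21] #.#.# => .  t=1,i=10
  [20] #.#.. => #  t=0,i=7
  [19] #..## => #  t=1,i=2
  [18] #..#. => .  t=4,i=0
  [17] #...# => .  t=0,i=9
  [16] #.... => #  t=3,i=1
  [15] .#### => .  t=0,i=2
  [14] .###. => #  t=2,i=12
  [13] .##.# => #  t=0,i=12
  [12] .##.. => #  t=1,i=0
  [11] .#.## => #  t=1,i=11
  [10] .#.#. => .  t=2,i=3
  [9] .#..# => .  t=2,i=9
  [8] .#... => #  t=0,i=8
  [7] ..### => #  t=2,i=11
  [6] ..##. => .  t=0,i=11
  [5] ..#.# => .  t=3,i=8
  [4] ..#.. => .  t=4,i=1
  [3] ...## => #  t=0,i=10
  [2] ...#. => #  t=3,i=7
  [1] ....# => #  t=3,i=6
  [0] ..... => .  t=3,i=2
  bits 11001000010110010111100110001110 = 3361307022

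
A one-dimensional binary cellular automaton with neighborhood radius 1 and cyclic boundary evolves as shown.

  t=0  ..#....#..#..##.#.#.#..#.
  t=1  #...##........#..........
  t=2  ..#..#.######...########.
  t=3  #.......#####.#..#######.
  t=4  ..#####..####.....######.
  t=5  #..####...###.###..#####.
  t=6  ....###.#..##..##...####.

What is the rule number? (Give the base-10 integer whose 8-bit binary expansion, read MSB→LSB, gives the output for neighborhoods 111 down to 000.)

  nb ###: next=#  (t=2,i=8, bit7=1)
  nb ##.: next=#  (t=0,i=14, bit6=1)
  nb #.#: next=.  (t=0,i=15, bit5=0)
  nb #..: next=.  (t=0,i=3, bit4=0)
  nb .##: next=.  (t=0,i=13, bit3=0)
  nb .#.: next=.  (t=0,i=2, bit2=0)
  nb ..#: next=.  (t=0,i=1, bit1=0)
  nb ...: next=#  (t=0,i=0, bit0=1)
  bits 11000001 = 193

193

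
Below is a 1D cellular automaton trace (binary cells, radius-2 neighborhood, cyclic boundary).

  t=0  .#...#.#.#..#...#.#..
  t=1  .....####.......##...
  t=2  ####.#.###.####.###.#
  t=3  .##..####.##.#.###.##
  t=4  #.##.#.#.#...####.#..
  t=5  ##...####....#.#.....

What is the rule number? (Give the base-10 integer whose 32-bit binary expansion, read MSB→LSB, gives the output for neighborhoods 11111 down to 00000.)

  [31] ##### => #  t=2,i=1
  [30] ####. => #  t=1,i=7
  [29] ###.# => .  t=2,i=3
  [28] ###.. => #  t=1,i=8
  [27] ##.## => #  t=2,i=10
  [26] ##.#. => .  t=2,i=4
  [25] ##..# => #  t=3,i=3
  [24] ##... => #  t=1,i=9
  [23] #.### => #  t=2,i=7
  [22] #.##. => .  t=3,i=1
  [21] #.#.# => #  t=0,i=7
  [20] #.#.. => .  t=0,i=9
  [19] #..## => .  t=3,i=4
  [18] #..#. => .  t=0,i=11
  [17] #...# => .  t=0,i=3
  [16] #.... => .  t=1,i=10
  [15] .#### => .  t=1,i=6
  [14] .###. => #  t=2,i=8
  [13] .##.# => .  t=3,i=11
  [12] .##.. => #  t=1,i=17
  [11] .#.## => #  t=2,i=6
  [10] .#.#. => #  t=0,i=6
  [9] .#..# => .  t=0,i=10
  [8] .#... => .  t=0,i=2
  [7] ..### => #  t=1,i=5
  [6] ..##. => #  t=1,i=16
  [5] ..#.# => #  t=0,i=5
  [4] ..#.. => .  t=0,i=1
  [3] ...## => .  t=1,i=4
  [2] ...#. => .  t=0,i=0
  [1] ....# => #  t=1,i=3
  [0] ..... => #  t=1,i=0
  bits 11011011101000000101110011100011 = 3684719843

3684719843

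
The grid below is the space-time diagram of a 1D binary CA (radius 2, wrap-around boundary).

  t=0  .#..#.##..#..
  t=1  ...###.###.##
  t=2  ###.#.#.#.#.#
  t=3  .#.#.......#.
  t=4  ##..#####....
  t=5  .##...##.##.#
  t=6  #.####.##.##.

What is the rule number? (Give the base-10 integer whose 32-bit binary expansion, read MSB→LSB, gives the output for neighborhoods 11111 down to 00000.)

3473373481

  nb #####: next=#  (t=4,i=6, bit31=1)
  nb ####.: next=#  (t=2,i=1, bit30=1)
  nb ###.#: next=.  (t=1,i=5, bit29=0)
  nb ###..: next=.  (t=4,i=8, bit28=0)
  nb ##.##: next=#  (t=1,i=6, bit27=1)
  nb ##.#.: next=#  (t=2,i=3, bit26=1)
  nb ##..#: next=#  (t=0,i=8, bit25=1)
  nb ##...: next=#  (t=1,i=0, bit24=1)
  nb #.###: next=.  (t=1,i=7, bit23=0)
  nb #.##.: next=.  (t=0,i=6, bit22=0)
  nb #.#.#: next=.  (t=2,i=4, bit21=0)
  nb #.#..: next=.  (t=3,i=3, bit20=0)
  nb #..##: next=.  (t=4,i=3, bit19=0)
  nb #..#.: next=#  (t=0,i=3, bit18=1)
  nb #...#: next=#  (t=0,i=12, bit17=1)
  nb #....: next=#  (t=3,i=5, bit16=1)
  nb .####: next=.  (t=2,i=0, bit15=0)
  nb .###.: next=#  (t=1,i=4, bit14=1)
  nb .##.#: next=#  (t=5,i=7, bit13=1)
  nb .##..: next=#  (t=0,i=7, bit12=1)
  nb .#.##: next=#  (t=0,i=5, bit11=1)
  nb .#.#.: next=.  (t=2,i=5, bit10=0)
  nb .#..#: next=.  (t=0,i=2, bit9=0)
  nb .#...: next=#  (t=0,i=11, bit8=1)
  nb ..###: next=.  (t=1,i=3, bit7=0)
  nb ..##.: next=.  (t=4,i=0, bit6=0)
  nb ..#.#: next=#  (t=0,i=4, bit5=1)
  nb ..#..: next=.  (t=0,i=1, bit4=0)
  nb ...##: next=#  (t=1,i=2, bit3=1)
  nb ...#.: next=.  (t=0,i=0, bit2=0)
  nb ....#: next=.  (t=3,i=9, bit1=0)
  nb .....: next=#  (t=3,i=6, bit0=1)
  bits 11001111000001110111100100101001 = 3473373481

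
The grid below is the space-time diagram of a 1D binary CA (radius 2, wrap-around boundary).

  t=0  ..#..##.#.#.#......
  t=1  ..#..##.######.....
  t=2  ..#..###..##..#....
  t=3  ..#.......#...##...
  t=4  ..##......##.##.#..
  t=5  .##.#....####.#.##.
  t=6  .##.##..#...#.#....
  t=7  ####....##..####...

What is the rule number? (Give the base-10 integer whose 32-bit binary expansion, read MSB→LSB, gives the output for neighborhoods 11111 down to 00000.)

  [31] ##### => #  t=1,i=10
  [30] ####. => .  t=1,i=12
  [29] ###.# => #  t=5,i=12
  [28] ###.. => .  t=1,i=13
  [27] ##.## => #  t=1,i=7
  [26] ##.#. => .  t=0,i=7
  [25] ##..# => .  t=2,i=8
  [24] ##... => #  t=1,i=14
  [23] #.### => .  t=1,i=8
  [22] #.##. => .  t=4,i=13
  [21] #.#.# => #  t=0,i=8
  [20] #.#.. => #  t=0,i=12
  [19] #..## => .  t=0,i=4
  [18] #..#. => .  t=2,i=13
  [17] #...# => .  t=3,i=12
  [16] #.... => .  t=0,i=14
  [15] .#### => .  t=1,i=9
  [14] .###. => .  t=2,i=6
  [13] .##.# => #  t=0,i=6
  [12] .##.. => .  t=2,i=11
  [11] .#.## => .  t=5,i=15
  [10] .#.#. => #  t=0,i=9
  [9] .#..# => .  t=0,i=3
  [8] .#... => #  t=0,i=13
  [7] ..### => .  t=2,i=5
  [6] ..##. => #  t=0,i=5
  [5] ..#.# => #  t=6,i=12
  [4] ..#.. => #  t=0,i=2
  [3] ...## => #  t=3,i=13
  [2] ...#. => .  t=0,i=1
  [1] ....# => .  t=0,i=0
  [0] ..... => .  t=0,i=15
  bits 10101001001100000010010101111000 = 2838504824

2838504824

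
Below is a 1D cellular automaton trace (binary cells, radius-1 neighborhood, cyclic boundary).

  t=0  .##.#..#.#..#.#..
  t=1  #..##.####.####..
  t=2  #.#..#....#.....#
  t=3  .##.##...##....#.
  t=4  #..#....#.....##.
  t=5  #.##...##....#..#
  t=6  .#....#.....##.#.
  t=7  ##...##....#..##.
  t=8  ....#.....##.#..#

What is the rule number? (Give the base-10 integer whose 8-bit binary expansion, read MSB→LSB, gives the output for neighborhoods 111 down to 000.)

  ### -> .   bit 7 = 0  t=1,i=7
  ##. -> .   bit 6 = 0  t=0,i=2
  #.# -> #   bit 5 = 1  t=0,i=3
  #.. -> .   bit 4 = 0  t=0,i=5
  .## -> .   bit 3 = 0  t=0,i=1
  .#. -> #   bit 2 = 1  t=0,i=4
  ..# -> #   bit 1 = 1  t=0,i=0
  ... -> .   bit 0 = 0  t=0,i=16
  bits 00100110 = 38

38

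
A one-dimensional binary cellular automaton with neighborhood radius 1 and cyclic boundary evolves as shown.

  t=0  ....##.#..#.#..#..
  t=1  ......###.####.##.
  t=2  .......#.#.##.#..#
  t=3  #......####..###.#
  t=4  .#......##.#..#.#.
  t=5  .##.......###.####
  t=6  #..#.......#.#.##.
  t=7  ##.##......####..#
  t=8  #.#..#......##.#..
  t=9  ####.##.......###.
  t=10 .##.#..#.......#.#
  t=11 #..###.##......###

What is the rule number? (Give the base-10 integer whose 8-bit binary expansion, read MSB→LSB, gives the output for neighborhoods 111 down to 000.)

180

  nb ###: next=#  (t=1,i=7, bit7=1)
  nb ##.: next=.  (t=0,i=5, bit6=0)
  nb #.#: next=#  (t=0,i=6, bit5=1)
  nb #..: next=#  (t=0,i=8, bit4=1)
  nb .##: next=.  (t=0,i=4, bit3=0)
  nb .#.: next=#  (t=0,i=7, bit2=1)
  nb ..#: next=.  (t=0,i=3, bit1=0)
  nb ...: next=.  (t=0,i=0, bit0=0)
  bits 10110100 = 180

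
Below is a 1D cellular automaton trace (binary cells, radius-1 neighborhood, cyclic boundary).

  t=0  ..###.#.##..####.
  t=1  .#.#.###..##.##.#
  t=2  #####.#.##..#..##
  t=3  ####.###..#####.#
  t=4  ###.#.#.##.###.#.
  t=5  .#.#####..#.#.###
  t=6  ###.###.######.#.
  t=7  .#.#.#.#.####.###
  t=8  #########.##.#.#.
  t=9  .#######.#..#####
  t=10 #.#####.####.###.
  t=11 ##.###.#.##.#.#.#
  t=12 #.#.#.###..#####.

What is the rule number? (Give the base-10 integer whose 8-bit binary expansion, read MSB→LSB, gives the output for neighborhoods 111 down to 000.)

  ### -> #   bit 7 = 1  t=0,i=3
  ##. -> .   bit 6 = 0  t=0,i=4
  #.# -> #   bit 5 = 1  t=0,i=5
  #.. -> #   bit 4 = 1  t=0,i=10
  .## -> .   bit 3 = 0  t=0,i=2
  .#. -> #   bit 2 = 1  t=0,i=6
  ..# -> #   bit 1 = 1  t=0,i=1
  ... -> .   bit 0 = 0  t=0,i=0
  bits 10110110 = 182

182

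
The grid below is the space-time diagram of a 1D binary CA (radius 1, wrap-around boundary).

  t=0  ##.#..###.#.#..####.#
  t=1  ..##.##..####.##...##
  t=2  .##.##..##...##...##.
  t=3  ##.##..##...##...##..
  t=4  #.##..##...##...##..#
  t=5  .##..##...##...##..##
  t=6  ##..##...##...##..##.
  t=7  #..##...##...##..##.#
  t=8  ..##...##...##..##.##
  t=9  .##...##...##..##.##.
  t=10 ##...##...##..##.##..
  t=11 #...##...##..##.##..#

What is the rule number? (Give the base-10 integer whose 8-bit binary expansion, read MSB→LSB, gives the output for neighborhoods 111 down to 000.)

  [7] ### => .  t=0,i=0
  [6] ##. => .  t=0,i=1
  [5] #.# => #  t=0,i=2
  [4] #.. => .  t=0,i=4
  [3] .## => #  t=0,i=6
  [2] .#. => #  t=0,i=3
  [1] ..# => #  t=0,i=5
  [0] ... => .  t=1,i=17
  bits 00101110 = 46

46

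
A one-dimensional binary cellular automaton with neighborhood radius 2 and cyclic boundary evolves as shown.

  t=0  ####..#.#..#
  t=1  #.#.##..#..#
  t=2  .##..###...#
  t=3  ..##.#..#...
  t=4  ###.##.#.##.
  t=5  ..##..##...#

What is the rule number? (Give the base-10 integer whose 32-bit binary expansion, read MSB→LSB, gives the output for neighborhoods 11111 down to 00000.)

1865781706

  ##### -> .   bit 31 = 0  t=0,i=1
  ####. -> #   bit 30 = 1  t=0,i=2
  ###.# -> #   bit 29 = 1  t=4,i=2
  ###.. -> .   bit 28 = 0  t=0,i=3
  ##.## -> #   bit 27 = 1  t=4,i=3
  ##.#. -> #   bit 26 = 1  t=1,i=1
  ##..# -> #   bit 25 = 1  t=0,i=4
  ##... -> #   bit 24 = 1  t=2,i=8
  #.### -> .   bit 23 = 0  t=4,i=0
  #.##. -> .   bit 22 = 0  t=1,i=4
  #.#.# -> #   bit 21 = 1  t=1,i=2
  #.#.. -> #   bit 20 = 1  t=0,i=8
  #..## -> .   bit 19 = 0  t=0,i=10
  #..#. -> #   bit 18 = 1  t=0,i=5
  #...# -> .   bit 17 = 0  t=2,i=9
  #.... -> #   bit 16 = 1  t=3,i=10
  .#### -> #   bit 15 = 1  t=0,i=0
  .###. -> .   bit 14 = 0  t=2,i=6
  .##.# -> .   bit 13 = 0  t=1,i=0
  .##.. -> #   bit 12 = 1  t=1,i=5
  .#.## -> .   bit 11 = 0  t=1,i=3
  .#.#. -> .   bit 10 = 0  t=0,i=7
  .#..# -> .   bit 9 = 0  t=0,i=9
  .#... -> #   bit 8 = 1  t=3,i=9
  ..### -> #   bit 7 = 1  t=0,i=11
  ..##. -> #   bit 6 = 1  t=1,i=11
  ..#.# -> .   bit 5 = 0  t=0,i=6
  ..#.. -> .   bit 4 = 0  t=1,i=8
  ...## -> #   bit 3 = 1  t=3,i=1
  ...#. -> .   bit 2 = 0  t=2,i=10
  ....# -> #   bit 1 = 1  t=3,i=0
  ..... -> .   bit 0 = 0  t=3,i=11
  bits 01101111001101011001000111001010 = 1865781706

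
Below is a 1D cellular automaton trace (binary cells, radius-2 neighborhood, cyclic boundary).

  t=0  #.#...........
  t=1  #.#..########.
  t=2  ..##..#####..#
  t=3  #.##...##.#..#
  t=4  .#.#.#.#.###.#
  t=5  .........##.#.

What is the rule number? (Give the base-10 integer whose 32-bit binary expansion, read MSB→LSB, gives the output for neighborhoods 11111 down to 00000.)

2626867827

  [31] ##### => #  t=1,i=7
  [30] ####. => .  t=1,i=11
  [29] ###.# => .  t=1,i=12
  [28] ###.. => #  t=2,i=10
  [27] ##.## => #  t=3,i=1
  [26] ##.#. => #  t=1,i=13
  [25] ##..# => .  t=2,i=4
  [24] ##... => .  t=3,i=4
  [23] #.### => #  t=4,i=9
  [22] #.##. => .  t=3,i=2
  [21] #.#.# => .  t=1,i=0
  [20] #.#.. => #  t=0,i=2
  [19] #..## => .  t=1,i=4
  [18] #..#. => .  t=2,i=12
  [17] #...# => #  t=3,i=5
  [16] #.... => .  t=0,i=4
  [15] .#### => #  t=1,i=6
  [14] .###. => #  t=4,i=10
  [13] .##.# => .  t=3,i=0
  [12] .##.. => #  t=2,i=3
  [11] .#.## => .  t=4,i=8
  [10] .#.#. => .  t=0,i=1
  [9] .#..# => #  t=1,i=3
  [8] .#... => .  t=0,i=3
  [7] ..### => .  t=1,i=5
  [6] ..##. => #  t=2,i=2
  [5] ..#.# => #  t=0,i=0
  [4] ..#.. => #  t=2,i=13
  [3] ...## => .  t=3,i=6
  [2] ...#. => .  t=0,i=13
  [1] ....# => #  t=0,i=12
  [0] ..... => #  t=0,i=5
  bits 10011100100100101101001001110011 = 2626867827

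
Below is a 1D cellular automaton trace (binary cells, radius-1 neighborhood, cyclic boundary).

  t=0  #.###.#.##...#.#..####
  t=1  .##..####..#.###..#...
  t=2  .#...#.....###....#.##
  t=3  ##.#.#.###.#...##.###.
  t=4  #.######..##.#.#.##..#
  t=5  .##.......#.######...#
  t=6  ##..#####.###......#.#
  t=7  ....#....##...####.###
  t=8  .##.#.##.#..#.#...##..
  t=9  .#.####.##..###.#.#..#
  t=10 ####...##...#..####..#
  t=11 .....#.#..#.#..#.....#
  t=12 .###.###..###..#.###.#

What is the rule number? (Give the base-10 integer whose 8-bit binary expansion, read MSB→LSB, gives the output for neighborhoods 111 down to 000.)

  nb ###: next=.  (t=0,i=3, bit7=0)
  nb ##.: next=.  (t=0,i=0, bit6=0)
  nb #.#: next=#  (t=0,i=1, bit5=1)
  nb #..: next=.  (t=0,i=10, bit4=0)
  nb .##: next=#  (t=0,i=2, bit3=1)
  nb .#.: next=#  (t=0,i=6, bit2=1)
  nb ..#: next=.  (t=0,i=12, bit1=0)
  nb ...: next=#  (t=0,i=11, bit0=1)
  bits 00101101 = 45

45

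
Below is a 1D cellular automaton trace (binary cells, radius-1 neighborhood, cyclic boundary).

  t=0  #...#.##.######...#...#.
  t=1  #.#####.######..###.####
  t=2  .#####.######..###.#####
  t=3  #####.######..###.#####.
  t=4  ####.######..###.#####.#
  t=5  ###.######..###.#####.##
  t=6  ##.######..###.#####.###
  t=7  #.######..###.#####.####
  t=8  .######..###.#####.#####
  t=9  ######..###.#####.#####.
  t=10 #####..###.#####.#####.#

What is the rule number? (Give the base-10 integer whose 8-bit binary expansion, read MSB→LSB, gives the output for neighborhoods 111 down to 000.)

175

  [7] ### => #  t=0,i=10
  [6] ##. => .  t=0,i=7
  [5] #.# => #  t=0,i=5
  [4] #.. => .  t=0,i=1
  [3] .## => #  t=0,i=6
  [2] .#. => #  t=0,i=0
  [1] ..# => #  t=0,i=3
  [0] ... => #  t=0,i=2
  bits 10101111 = 175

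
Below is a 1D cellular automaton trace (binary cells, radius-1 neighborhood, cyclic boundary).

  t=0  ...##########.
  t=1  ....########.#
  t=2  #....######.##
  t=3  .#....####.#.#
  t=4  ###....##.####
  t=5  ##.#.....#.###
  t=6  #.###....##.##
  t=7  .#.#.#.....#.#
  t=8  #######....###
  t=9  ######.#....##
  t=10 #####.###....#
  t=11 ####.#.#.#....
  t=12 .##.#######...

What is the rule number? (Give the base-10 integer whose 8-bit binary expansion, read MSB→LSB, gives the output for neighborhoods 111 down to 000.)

  ###|#  b7=1 t=0,i=4
  ##.|.  b6=0 t=0,i=12
  #.#|#  b5=1 t=1,i=12
  #..|#  b4=1 t=0,i=13
  .##|.  b3=0 t=0,i=3
  .#.|#  b2=1 t=1,i=13
  ..#|.  b1=0 t=0,i=2
  ...|.  b0=0 t=0,i=0
  bits 10110100 = 180

180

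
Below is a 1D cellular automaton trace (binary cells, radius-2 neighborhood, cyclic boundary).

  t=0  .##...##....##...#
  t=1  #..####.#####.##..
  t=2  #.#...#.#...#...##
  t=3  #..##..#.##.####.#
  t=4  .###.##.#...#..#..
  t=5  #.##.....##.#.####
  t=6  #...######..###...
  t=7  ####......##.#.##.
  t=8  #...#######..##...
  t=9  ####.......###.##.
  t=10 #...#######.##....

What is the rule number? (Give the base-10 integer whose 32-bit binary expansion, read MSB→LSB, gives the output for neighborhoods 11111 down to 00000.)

  [31] ##### => .  t=1,i=10
  [30] ####. => .  t=1,i=5
  [29] ###.# => #  t=1,i=6
  [28] ###.. => .  t=6,i=9
  [27] ##.## => .  t=1,i=7
  [26] ##.#. => .  t=2,i=1
  [25] ##..# => #  t=1,i=16
  [24] ##... => #  t=0,i=3
  [23] #.### => #  t=1,i=8
  [22] #.##. => .  t=0,i=1
  [21] #.#.# => #  t=5,i=12
  [20] #.#.. => .  t=2,i=2
  [19] #..## => #  t=1,i=2
  [18] #..#. => #  t=1,i=17
  [17] #...# => #  t=0,i=4
  [16] #.... => #  t=0,i=9
  [15] .#### => .  t=1,i=4
  [14] .###. => #  t=2,i=17
  [13] .##.# => .  t=3,i=10
  [12] .##.. => .  t=0,i=2
  [11] .#.## => #  t=0,i=0
  [10] .#.#. => #  t=2,i=7
  [9] .#..# => .  t=1,i=1
  [8] .#... => #  t=2,i=3
  [7] ..### => .  t=1,i=3
  [6] ..##. => #  t=0,i=6
  [5] ..#.# => .  t=0,i=17
  [4] ..#.. => #  t=1,i=0
  [3] ...## => #  t=0,i=5
  [2] ...#. => .  t=0,i=16
  [1] ....# => #  t=0,i=10
  [0] ..... => #  t=5,i=6
  bits 00100011101011110100110101011011 = 598691163

598691163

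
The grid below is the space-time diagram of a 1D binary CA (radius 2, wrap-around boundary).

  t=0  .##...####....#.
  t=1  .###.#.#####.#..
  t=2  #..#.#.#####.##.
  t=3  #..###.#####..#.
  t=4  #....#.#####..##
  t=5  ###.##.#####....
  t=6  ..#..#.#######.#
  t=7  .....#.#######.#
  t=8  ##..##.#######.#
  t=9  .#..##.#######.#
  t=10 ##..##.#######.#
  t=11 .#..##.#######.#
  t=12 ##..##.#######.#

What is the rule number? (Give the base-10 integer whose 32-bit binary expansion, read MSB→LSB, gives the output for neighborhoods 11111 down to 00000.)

  [31] ##### => #  t=1,i=9
  [30] ####. => #  t=0,i=8
  [29] ###.# => #  t=1,i=3
  [28] ###.. => #  t=0,i=9
  [27] ##.## => .  t=2,i=12
  [26] ##.#. => .  t=1,i=4
  [25] ##..# => .  t=3,i=12
  [24] ##... => #  t=0,i=3
  [23] #.### => #  t=1,i=7
  [22] #.##. => .  t=2,i=13
  [21] #.#.# => #  t=1,i=5
  [20] #.#.. => #  t=1,i=13
  [19] #..## => .  t=0,i=0
  [18] #..#. => .  t=2,i=2
  [17] #...# => .  t=0,i=4
  [16] #.... => #  t=0,i=11
  [15] .#### => #  t=0,i=7
  [14] .###. => .  t=1,i=2
  [13] .##.# => #  t=2,i=14
  [12] .##.. => #  t=0,i=2
  [11] .#.## => .  t=1,i=6
  [10] .#.#. => #  t=2,i=4
  [9] .#..# => .  t=0,i=15
  [8] .#... => #  t=1,i=14
  [7] ..### => .  t=0,i=6
  [6] ..##. => #  t=0,i=1
  [5] ..#.# => #  t=2,i=3
  [4] ..#.. => .  t=0,i=14
  [3] ...## => #  t=0,i=5
  [2] ...#. => #  t=0,i=13
  [1] ....# => .  t=0,i=12
  [0] ..... => .  t=7,i=2
  bits 11110001101100011011010101101100 = 4054955372

4054955372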